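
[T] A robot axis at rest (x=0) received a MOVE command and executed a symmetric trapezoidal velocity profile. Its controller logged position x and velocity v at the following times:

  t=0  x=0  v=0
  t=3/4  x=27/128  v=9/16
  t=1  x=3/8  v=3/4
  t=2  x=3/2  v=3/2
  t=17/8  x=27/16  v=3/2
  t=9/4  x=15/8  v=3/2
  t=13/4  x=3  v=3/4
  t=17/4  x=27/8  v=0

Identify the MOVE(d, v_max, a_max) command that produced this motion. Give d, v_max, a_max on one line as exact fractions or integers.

d=27/8 v_max=3/2 a_max=3/4

final state: t=17/4, x=27/8, v=0 → d = 27/8
a_max = (9/16−0)/(3/4−0) = 3/4
max v = 3/2 over t∈[2,9/4] → v_max = 3/2
check: 3/2·(2+1/4) = 27/8 ✓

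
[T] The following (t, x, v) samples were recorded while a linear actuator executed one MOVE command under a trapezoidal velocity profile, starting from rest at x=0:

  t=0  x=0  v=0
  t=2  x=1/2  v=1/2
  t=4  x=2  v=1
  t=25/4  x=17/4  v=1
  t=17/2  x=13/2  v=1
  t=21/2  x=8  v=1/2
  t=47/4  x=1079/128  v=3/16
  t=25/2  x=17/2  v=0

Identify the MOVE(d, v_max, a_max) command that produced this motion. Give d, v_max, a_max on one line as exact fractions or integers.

d=17/2 v_max=1 a_max=1/4

final state: t=25/2, x=17/2, v=0 → d = 17/2
a_max = (1/2−0)/(2−0) = 1/4
max v = 1 over t∈[4,17/2] → v_max = 1
check: 1·(4+9/2) = 17/2 ✓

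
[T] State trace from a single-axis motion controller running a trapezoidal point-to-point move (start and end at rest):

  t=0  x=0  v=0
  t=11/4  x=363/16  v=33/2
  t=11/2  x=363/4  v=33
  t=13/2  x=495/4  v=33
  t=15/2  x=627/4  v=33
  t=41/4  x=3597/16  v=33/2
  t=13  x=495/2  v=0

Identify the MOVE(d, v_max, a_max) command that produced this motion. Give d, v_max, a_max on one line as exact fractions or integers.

d=495/2 v_max=33 a_max=6

final state: t=13, x=495/2, v=0 → d = 495/2
a_max = (33/2−0)/(11/4−0) = 6
max v = 33 over t∈[11/2,15/2] → v_max = 33
check: 33·(11/2+2) = 495/2 ✓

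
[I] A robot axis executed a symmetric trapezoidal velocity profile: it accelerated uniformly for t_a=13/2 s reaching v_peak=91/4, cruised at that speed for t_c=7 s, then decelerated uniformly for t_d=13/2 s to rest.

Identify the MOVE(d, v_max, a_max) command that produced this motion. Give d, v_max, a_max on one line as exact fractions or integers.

a_max = (91/4)/(13/2) = 7/2
d_a = ½·91/4·13/2 = 1183/16; d_c = 91/4·7 = 637/4
d = 2·1183/16 + 637/4 = 2457/8
t_c = 7 > 0 so v_max = 91/4

d=2457/8 v_max=91/4 a_max=7/2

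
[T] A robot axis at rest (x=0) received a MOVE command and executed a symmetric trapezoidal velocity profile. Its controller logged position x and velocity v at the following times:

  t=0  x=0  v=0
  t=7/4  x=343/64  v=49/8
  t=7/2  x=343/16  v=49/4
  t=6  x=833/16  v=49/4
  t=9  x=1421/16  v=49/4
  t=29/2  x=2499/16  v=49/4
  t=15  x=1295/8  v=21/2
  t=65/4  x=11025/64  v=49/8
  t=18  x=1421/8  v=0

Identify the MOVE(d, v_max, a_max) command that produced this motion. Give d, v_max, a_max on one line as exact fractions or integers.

final state: t=18, x=1421/8, v=0 → d = 1421/8
a_max = (49/8−0)/(7/4−0) = 7/2
max v = 49/4 over t∈[7/2,29/2] → v_max = 49/4
check: 49/4·(7/2+11) = 1421/8 ✓

d=1421/8 v_max=49/4 a_max=7/2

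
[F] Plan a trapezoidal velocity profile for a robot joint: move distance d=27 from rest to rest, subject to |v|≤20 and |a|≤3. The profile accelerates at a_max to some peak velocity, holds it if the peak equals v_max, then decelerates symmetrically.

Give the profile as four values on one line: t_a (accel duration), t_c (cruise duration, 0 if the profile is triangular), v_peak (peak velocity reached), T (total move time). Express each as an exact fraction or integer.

v_max²/a_max = 20²/3 = 400/3
27 < 400/3 → triangular
v_peak = √(27·3) = √81 = 9
t_a = 9/3 = 3; t_c = 0
T = 2·3 = 6

t_a=3 t_c=0 v_peak=9 T=6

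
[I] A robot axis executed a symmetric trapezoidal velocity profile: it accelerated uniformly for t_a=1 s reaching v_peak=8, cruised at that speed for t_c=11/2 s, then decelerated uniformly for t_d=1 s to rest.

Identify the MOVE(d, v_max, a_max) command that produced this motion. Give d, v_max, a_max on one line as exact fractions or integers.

a_max = 8/1 = 8
d_a = ½·8·1 = 4; d_c = 8·11/2 = 44
d = 2·4 + 44 = 52
t_c = 11/2 > 0 ⇒ limit active, v_max = 8

d=52 v_max=8 a_max=8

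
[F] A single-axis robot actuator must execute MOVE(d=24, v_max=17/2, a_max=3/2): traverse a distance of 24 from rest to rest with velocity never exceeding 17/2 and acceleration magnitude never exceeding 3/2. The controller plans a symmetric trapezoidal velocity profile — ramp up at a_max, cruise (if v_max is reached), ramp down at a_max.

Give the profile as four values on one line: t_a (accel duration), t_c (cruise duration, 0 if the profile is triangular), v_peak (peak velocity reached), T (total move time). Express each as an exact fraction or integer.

t_a=4 t_c=0 v_peak=6 T=8

vₘ²/aₘ = (17/2)²/(3/2) = 289/6
24 < 289/6 → triangular
v_peak = √(24·3/2) = √36 = 6
t_a = 6/(3/2) = 4; t_c = 0
T = 2·4 = 8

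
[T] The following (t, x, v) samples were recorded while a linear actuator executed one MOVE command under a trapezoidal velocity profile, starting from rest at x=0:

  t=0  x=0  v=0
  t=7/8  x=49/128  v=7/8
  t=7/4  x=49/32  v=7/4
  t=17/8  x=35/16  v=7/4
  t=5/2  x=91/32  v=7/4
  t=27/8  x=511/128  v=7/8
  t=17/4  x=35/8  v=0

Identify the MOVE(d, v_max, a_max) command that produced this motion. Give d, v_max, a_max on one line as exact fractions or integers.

final state: t=17/4, x=35/8, v=0 → d = 35/8
a_max = (7/8−0)/(7/8−0) = 1
max v = 7/4 over t∈[7/4,5/2] → v_max = 7/4
check: 7/4·(7/4+3/4) = 35/8 ✓

d=35/8 v_max=7/4 a_max=1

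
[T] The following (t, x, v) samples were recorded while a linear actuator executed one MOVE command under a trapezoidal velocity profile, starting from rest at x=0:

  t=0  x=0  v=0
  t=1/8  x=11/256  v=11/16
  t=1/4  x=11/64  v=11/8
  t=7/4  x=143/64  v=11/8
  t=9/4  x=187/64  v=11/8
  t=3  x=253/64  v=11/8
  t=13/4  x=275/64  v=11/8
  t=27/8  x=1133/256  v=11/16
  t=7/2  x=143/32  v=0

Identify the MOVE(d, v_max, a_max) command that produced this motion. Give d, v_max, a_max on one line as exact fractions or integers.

final state: t=7/2, x=143/32, v=0 → d = 143/32
a_max = (11/16−0)/(1/8−0) = 11/2
max v = 11/8 over t∈[1/4,13/4] → v_max = 11/8
check: 11/8·(1/4+3) = 143/32 ✓

d=143/32 v_max=11/8 a_max=11/2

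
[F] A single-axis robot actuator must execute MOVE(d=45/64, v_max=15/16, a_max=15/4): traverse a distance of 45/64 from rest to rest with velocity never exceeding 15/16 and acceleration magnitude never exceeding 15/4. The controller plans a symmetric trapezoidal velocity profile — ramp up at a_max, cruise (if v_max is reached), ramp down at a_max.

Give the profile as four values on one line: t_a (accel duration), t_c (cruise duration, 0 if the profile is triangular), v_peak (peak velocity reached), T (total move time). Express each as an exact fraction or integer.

t_a=1/4 t_c=1/2 v_peak=15/16 T=1

(v_max)²/a_max = (15/16)²/(15/4) = 15/64
45/64 ≥ 15/64 ⇒ cruise phase
t_a = (15/16)/(15/4) = 1/4; v_peak = 15/16
d_cruise = 45/64 − 15/64 = 15/32; t_c = (15/32)/(15/16) = 1/2
T = 2·1/4 + 1/2 = 1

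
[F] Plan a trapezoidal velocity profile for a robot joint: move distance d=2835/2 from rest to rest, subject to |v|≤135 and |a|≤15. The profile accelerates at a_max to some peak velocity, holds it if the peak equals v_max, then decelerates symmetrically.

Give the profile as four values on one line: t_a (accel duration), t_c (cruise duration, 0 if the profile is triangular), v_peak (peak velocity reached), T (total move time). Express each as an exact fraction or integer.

t_a=9 t_c=3/2 v_peak=135 T=39/2

vₘ²/aₘ = 135²/15 = 1215
2835/2 ≥ 1215 so v_max reached
t_a = 135/15 = 9; v_peak = 135
d_cruise = 2835/2 − 1215 = 405/2; t_c = (405/2)/135 = 3/2
T = 2·9 + 3/2 = 39/2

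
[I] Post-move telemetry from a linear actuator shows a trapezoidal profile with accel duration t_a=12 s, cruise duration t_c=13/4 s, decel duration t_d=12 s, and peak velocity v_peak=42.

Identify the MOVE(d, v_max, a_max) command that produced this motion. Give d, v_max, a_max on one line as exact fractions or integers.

d=1281/2 v_max=42 a_max=7/2

a_max = 42/12 = 7/2
d_a = ½·42·12 = 252; d_c = 42·13/4 = 273/2
d = 2·252 + 273/2 = 1281/2
t_c = 13/4 > 0 → v_max = v_peak = 42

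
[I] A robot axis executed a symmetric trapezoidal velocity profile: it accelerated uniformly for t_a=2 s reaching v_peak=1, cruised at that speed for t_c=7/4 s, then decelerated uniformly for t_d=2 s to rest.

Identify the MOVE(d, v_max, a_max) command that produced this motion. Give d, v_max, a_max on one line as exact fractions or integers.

d=15/4 v_max=1 a_max=1/2

a_max = 1/2
d_a = ½·1·2 = 1; d_c = 1·7/4 = 7/4
d = 2·1 + 7/4 = 15/4
t_c = 7/4 > 0 ⇒ limit active, v_max = 1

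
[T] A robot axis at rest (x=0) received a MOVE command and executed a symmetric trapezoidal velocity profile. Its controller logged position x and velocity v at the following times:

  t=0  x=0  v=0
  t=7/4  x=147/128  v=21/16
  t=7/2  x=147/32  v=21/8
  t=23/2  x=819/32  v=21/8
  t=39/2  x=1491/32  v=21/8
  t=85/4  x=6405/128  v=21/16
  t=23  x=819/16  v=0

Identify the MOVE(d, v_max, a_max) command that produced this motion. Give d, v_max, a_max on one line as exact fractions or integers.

final state: t=23, x=819/16, v=0 → d = 819/16
a_max = (21/16−0)/(7/4−0) = 3/4
max v = 21/8 over t∈[7/2,39/2] → v_max = 21/8
check: 21/8·(7/2+16) = 819/16 ✓

d=819/16 v_max=21/8 a_max=3/4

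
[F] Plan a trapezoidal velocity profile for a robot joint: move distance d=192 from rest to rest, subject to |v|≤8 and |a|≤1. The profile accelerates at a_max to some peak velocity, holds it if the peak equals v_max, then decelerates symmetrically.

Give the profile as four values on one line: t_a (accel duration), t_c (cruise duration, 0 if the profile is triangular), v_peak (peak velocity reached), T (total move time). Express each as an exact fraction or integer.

vₘ²/aₘ = 8²/1 = 64
192 ≥ 64 → trapezoidal
t_a = 8/1 = 8; v_peak = 8
d_cruise = 192 − 64 = 128; t_c = 128/8 = 16
T = 2·8 + 16 = 32

t_a=8 t_c=16 v_peak=8 T=32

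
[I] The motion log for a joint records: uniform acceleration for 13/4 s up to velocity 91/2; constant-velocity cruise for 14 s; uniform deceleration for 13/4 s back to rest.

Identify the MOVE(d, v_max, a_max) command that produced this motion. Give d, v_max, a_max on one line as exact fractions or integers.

a_max = (91/2)/(13/4) = 14
d_a = ½·91/2·13/4 = 1183/16; d_c = 91/2·14 = 637
d = 2·1183/16 + 637 = 6279/8
t_c = 14 > 0 ⇒ limit active, v_max = 91/2

d=6279/8 v_max=91/2 a_max=14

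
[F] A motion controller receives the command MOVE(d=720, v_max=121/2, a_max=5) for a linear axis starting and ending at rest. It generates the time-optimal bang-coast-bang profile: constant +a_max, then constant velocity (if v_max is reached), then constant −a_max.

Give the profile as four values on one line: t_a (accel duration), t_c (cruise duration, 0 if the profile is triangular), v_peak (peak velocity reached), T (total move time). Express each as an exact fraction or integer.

t_a=12 t_c=0 v_peak=60 T=24

vₘ²/aₘ = (121/2)²/5 = 14641/20
720 < 14641/20 ⇒ no cruise
v_peak = √(720·5) = √3600 = 60
t_a = 60/5 = 12; t_c = 0
T = 2·12 = 24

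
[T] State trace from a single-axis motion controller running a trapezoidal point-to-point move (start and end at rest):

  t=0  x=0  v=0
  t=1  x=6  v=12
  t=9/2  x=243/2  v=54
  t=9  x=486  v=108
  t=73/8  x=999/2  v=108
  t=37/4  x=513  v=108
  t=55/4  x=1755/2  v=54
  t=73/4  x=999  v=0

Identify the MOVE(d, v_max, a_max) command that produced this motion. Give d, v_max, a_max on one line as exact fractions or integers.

d=999 v_max=108 a_max=12

final state: t=73/4, x=999, v=0 → d = 999
a_max = (12−0)/(1−0) = 12
max v = 108 over t∈[9,37/4] → v_max = 108
check: 108·(9+1/4) = 999 ✓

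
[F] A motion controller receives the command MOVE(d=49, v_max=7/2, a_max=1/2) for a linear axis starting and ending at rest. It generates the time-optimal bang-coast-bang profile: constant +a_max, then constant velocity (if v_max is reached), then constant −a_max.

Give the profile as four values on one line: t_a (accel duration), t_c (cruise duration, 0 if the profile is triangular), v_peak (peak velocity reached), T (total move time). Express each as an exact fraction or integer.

t_a=7 t_c=7 v_peak=7/2 T=21

v_max²/a_max = (7/2)²/(1/2) = 49/2
49 ≥ 49/2 so v_max reached
t_a = (7/2)/(1/2) = 7; v_peak = 7/2
d_cruise = 49 − 49/2 = 49/2; t_c = (49/2)/(7/2) = 7
T = 2·7 + 7 = 21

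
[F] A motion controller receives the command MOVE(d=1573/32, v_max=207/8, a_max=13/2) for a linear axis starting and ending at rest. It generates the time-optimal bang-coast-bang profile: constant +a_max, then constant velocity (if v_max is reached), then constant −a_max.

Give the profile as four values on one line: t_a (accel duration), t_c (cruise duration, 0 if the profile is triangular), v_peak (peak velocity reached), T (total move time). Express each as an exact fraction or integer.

vₘ²/aₘ = (207/8)²/(13/2) = 42849/416
1573/32 < 42849/416 so t_c = 0
v_peak = √(1573/32·13/2) = √(20449/64) = 143/8
t_a = (143/8)/(13/2) = 11/4; t_c = 0
T = 2·11/4 = 11/2

t_a=11/4 t_c=0 v_peak=143/8 T=11/2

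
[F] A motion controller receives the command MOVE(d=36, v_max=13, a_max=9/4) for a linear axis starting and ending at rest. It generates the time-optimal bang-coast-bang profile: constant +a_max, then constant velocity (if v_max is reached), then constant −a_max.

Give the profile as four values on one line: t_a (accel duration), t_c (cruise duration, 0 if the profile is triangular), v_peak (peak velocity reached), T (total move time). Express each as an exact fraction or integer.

t_a=4 t_c=0 v_peak=9 T=8

(v_max)²/a_max = 13²/(9/4) = 676/9
36 < 676/9 → triangular
v_peak = √(36·9/4) = √81 = 9
t_a = 9/(9/4) = 4; t_c = 0
T = 2·4 = 8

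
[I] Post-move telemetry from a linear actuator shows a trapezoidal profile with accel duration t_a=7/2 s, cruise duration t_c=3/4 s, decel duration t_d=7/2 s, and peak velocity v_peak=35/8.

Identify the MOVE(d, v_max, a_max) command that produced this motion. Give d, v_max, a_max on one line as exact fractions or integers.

a_max = (35/8)/(7/2) = 5/4
d_a = ½·35/8·7/2 = 245/32; d_c = 35/8·3/4 = 105/32
d = 2·245/32 + 105/32 = 595/32
t_c = 3/4 > 0 ⇒ limit active, v_max = 35/8

d=595/32 v_max=35/8 a_max=5/4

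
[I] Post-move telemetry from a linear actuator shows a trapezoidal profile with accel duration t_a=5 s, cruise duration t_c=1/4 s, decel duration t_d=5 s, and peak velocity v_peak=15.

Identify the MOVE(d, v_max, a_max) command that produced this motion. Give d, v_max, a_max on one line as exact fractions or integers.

d=315/4 v_max=15 a_max=3

a_max = 15/5 = 3
d_a = ½·15·5 = 75/2; d_c = 15·1/4 = 15/4
d = 2·75/2 + 15/4 = 315/4
t_c = 1/4 > 0 ⇒ limit active, v_max = 15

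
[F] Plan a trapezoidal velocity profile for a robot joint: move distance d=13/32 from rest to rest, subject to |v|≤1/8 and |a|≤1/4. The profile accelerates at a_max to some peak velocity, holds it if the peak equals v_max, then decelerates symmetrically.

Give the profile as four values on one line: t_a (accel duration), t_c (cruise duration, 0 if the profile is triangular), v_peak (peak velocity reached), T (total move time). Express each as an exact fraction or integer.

(v_max)²/a_max = (1/8)²/(1/4) = 1/16
13/32 ≥ 1/16 ⇒ cruise phase
t_a = (1/8)/(1/4) = 1/2; v_peak = 1/8
d_cruise = 13/32 − 1/16 = 11/32; t_c = (11/32)/(1/8) = 11/4
T = 2·1/2 + 11/4 = 15/4

t_a=1/2 t_c=11/4 v_peak=1/8 T=15/4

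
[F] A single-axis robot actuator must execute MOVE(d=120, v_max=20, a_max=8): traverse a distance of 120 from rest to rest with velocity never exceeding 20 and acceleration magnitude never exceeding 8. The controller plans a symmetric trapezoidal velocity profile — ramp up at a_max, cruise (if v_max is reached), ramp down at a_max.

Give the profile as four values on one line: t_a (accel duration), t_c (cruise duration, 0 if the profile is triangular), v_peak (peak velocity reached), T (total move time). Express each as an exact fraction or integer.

vₘ²/aₘ = 20²/8 = 50
120 ≥ 50 so v_max reached
t_a = 20/8 = 5/2; v_peak = 20
d_cruise = 120 − 50 = 70; t_c = 70/20 = 7/2
T = 2·5/2 + 7/2 = 17/2

t_a=5/2 t_c=7/2 v_peak=20 T=17/2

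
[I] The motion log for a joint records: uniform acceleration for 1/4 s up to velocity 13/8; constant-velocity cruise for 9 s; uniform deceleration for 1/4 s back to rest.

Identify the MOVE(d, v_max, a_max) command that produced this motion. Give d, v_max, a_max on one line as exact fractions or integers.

d=481/32 v_max=13/8 a_max=13/2

a_max = (13/8)/(1/4) = 13/2
d_a = ½·13/8·1/4 = 13/64; d_c = 13/8·9 = 117/8
d = 2·13/64 + 117/8 = 481/32
t_c = 9 > 0 so v_max = 13/8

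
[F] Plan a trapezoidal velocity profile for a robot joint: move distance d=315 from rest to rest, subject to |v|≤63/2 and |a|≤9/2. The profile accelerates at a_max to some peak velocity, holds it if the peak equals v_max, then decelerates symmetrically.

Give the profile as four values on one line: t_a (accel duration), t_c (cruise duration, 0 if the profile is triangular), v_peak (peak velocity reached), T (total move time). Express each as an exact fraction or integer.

v_max²/a_max = (63/2)²/(9/2) = 441/2
315 ≥ 441/2 → trapezoidal
t_a = (63/2)/(9/2) = 7; v_peak = 63/2
d_cruise = 315 − 441/2 = 189/2; t_c = (189/2)/(63/2) = 3
T = 2·7 + 3 = 17

t_a=7 t_c=3 v_peak=63/2 T=17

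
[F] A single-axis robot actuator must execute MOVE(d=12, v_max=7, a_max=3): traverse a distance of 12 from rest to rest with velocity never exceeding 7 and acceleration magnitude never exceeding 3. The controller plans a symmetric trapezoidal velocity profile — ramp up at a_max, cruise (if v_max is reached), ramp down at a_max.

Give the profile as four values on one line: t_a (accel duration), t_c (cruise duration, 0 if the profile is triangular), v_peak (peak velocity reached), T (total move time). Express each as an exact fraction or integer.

vₘ²/aₘ = 7²/3 = 49/3
12 < 49/3 so t_c = 0
v_peak = √(12·3) = √36 = 6
t_a = 6/3 = 2; t_c = 0
T = 2·2 = 4

t_a=2 t_c=0 v_peak=6 T=4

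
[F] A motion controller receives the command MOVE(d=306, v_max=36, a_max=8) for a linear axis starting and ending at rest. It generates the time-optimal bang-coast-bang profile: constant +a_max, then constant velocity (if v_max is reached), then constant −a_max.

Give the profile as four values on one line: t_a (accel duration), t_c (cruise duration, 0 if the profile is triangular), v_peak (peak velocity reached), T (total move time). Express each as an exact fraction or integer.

t_a=9/2 t_c=4 v_peak=36 T=13

v_max²/a_max = 36²/8 = 162
306 ≥ 162 ⇒ cruise phase
t_a = 36/8 = 9/2; v_peak = 36
d_cruise = 306 − 162 = 144; t_c = 144/36 = 4
T = 2·9/2 + 4 = 13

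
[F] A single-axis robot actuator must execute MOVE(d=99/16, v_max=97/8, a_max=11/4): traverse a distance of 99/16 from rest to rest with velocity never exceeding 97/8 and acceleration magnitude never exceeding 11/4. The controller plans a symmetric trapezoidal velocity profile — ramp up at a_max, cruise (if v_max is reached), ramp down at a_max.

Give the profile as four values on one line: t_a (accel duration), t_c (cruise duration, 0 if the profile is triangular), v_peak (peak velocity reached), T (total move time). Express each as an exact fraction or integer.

v_max²/a_max = (97/8)²/(11/4) = 9409/176
99/16 < 9409/176 → triangular
v_peak = √(99/16·11/4) = √(1089/64) = 33/8
t_a = (33/8)/(11/4) = 3/2; t_c = 0
T = 2·3/2 = 3

t_a=3/2 t_c=0 v_peak=33/8 T=3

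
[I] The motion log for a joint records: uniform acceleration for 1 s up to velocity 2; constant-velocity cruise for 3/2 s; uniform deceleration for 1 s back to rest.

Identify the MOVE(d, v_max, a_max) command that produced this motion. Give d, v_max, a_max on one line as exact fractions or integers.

d=5 v_max=2 a_max=2

a_max = 2/1 = 2
d_a = ½·2·1 = 1; d_c = 2·3/2 = 3
d = 2·1 + 3 = 5
t_c = 3/2 > 0 so v_max = 2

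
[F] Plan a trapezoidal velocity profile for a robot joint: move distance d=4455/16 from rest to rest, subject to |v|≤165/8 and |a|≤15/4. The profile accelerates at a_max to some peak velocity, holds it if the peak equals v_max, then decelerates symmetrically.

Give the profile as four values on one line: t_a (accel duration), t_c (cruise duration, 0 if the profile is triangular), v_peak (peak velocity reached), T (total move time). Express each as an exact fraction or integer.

t_a=11/2 t_c=8 v_peak=165/8 T=19

v_max²/a_max = (165/8)²/(15/4) = 1815/16
4455/16 ≥ 1815/16 → trapezoidal
t_a = (165/8)/(15/4) = 11/2; v_peak = 165/8
d_cruise = 4455/16 − 1815/16 = 165; t_c = 165/(165/8) = 8
T = 2·11/2 + 8 = 19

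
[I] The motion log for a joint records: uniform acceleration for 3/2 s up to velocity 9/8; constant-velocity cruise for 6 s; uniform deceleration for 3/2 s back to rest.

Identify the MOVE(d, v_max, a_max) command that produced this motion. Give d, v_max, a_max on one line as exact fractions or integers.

a_max = (9/8)/(3/2) = 3/4
d_a = ½·9/8·3/2 = 27/32; d_c = 9/8·6 = 27/4
d = 2·27/32 + 27/4 = 135/16
t_c = 6 > 0 ⇒ limit active, v_max = 9/8

d=135/16 v_max=9/8 a_max=3/4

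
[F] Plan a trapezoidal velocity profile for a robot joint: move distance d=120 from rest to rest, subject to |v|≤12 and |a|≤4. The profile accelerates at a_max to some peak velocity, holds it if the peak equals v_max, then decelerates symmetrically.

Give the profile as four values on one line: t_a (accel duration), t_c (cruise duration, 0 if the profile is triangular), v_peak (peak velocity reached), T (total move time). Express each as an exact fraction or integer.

vₘ²/aₘ = 12²/4 = 36
120 ≥ 36 ⇒ cruise phase
t_a = 12/4 = 3; v_peak = 12
d_cruise = 120 − 36 = 84; t_c = 84/12 = 7
T = 2·3 + 7 = 13

t_a=3 t_c=7 v_peak=12 T=13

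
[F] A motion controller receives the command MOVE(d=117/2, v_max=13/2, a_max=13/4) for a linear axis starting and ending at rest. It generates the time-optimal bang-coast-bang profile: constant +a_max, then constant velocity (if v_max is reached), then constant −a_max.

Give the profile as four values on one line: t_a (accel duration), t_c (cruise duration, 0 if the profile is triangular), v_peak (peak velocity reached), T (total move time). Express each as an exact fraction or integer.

t_a=2 t_c=7 v_peak=13/2 T=11

v_max²/a_max = (13/2)²/(13/4) = 13
117/2 ≥ 13 ⇒ cruise phase
t_a = (13/2)/(13/4) = 2; v_peak = 13/2
d_cruise = 117/2 − 13 = 91/2; t_c = (91/2)/(13/2) = 7
T = 2·2 + 7 = 11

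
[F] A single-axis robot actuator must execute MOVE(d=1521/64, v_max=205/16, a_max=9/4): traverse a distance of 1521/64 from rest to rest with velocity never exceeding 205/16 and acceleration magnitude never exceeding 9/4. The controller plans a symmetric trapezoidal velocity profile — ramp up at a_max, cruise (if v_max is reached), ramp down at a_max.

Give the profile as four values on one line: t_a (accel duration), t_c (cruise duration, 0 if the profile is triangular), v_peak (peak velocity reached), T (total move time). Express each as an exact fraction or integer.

t_a=13/4 t_c=0 v_peak=117/16 T=13/2

vₘ²/aₘ = (205/16)²/(9/4) = 42025/576
1521/64 < 42025/576 so t_c = 0
v_peak = √(1521/64·9/4) = √(13689/256) = 117/16
t_a = (117/16)/(9/4) = 13/4; t_c = 0
T = 2·13/4 = 13/2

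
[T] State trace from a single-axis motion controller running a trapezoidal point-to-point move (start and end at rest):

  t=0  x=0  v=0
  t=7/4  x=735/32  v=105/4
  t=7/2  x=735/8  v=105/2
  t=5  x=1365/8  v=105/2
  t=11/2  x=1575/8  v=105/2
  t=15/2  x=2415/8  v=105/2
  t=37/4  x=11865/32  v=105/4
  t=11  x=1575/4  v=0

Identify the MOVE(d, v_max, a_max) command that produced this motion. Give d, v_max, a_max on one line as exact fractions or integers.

d=1575/4 v_max=105/2 a_max=15

final state: t=11, x=1575/4, v=0 → d = 1575/4
a_max = (105/4−0)/(7/4−0) = 15
max v = 105/2 over t∈[7/2,15/2] → v_max = 105/2
check: 105/2·(7/2+4) = 1575/4 ✓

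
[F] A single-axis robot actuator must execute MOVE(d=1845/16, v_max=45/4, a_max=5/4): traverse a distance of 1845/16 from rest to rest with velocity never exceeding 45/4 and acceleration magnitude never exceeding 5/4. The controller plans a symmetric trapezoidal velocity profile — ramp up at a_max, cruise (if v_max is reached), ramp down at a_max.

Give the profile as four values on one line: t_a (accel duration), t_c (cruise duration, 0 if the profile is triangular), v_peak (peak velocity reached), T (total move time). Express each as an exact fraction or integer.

(v_max)²/a_max = (45/4)²/(5/4) = 405/4
1845/16 ≥ 405/4 → trapezoidal
t_a = (45/4)/(5/4) = 9; v_peak = 45/4
d_cruise = 1845/16 − 405/4 = 225/16; t_c = (225/16)/(45/4) = 5/4
T = 2·9 + 5/4 = 77/4

t_a=9 t_c=5/4 v_peak=45/4 T=77/4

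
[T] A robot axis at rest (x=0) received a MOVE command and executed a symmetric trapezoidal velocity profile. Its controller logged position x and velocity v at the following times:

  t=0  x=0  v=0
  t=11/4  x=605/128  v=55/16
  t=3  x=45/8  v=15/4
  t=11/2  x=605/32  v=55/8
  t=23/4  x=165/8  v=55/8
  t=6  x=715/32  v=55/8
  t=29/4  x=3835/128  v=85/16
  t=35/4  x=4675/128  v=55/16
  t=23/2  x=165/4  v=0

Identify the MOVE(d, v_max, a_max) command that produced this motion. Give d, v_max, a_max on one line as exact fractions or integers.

final state: t=23/2, x=165/4, v=0 → d = 165/4
a_max = (55/16−0)/(11/4−0) = 5/4
max v = 55/8 over t∈[11/2,6] → v_max = 55/8
check: 55/8·(11/2+1/2) = 165/4 ✓

d=165/4 v_max=55/8 a_max=5/4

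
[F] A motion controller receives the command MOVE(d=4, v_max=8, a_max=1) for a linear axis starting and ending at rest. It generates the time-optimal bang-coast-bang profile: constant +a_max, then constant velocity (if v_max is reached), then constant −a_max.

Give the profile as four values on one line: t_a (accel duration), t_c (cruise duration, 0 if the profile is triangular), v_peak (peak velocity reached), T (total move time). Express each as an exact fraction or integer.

t_a=2 t_c=0 v_peak=2 T=4

vₘ²/aₘ = 8²/1 = 64
4 < 64 ⇒ no cruise
v_peak = √(4·1) = √4 = 2
t_a = 2/1 = 2; t_c = 0
T = 2·2 = 4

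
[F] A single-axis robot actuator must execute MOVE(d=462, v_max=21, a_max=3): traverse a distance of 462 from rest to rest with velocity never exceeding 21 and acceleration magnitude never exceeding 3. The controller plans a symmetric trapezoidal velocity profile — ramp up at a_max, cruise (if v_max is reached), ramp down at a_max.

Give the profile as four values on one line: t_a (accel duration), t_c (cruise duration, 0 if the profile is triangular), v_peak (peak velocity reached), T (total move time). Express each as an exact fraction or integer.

(v_max)²/a_max = 21²/3 = 147
462 ≥ 147 ⇒ cruise phase
t_a = 21/3 = 7; v_peak = 21
d_cruise = 462 − 147 = 315; t_c = 315/21 = 15
T = 2·7 + 15 = 29

t_a=7 t_c=15 v_peak=21 T=29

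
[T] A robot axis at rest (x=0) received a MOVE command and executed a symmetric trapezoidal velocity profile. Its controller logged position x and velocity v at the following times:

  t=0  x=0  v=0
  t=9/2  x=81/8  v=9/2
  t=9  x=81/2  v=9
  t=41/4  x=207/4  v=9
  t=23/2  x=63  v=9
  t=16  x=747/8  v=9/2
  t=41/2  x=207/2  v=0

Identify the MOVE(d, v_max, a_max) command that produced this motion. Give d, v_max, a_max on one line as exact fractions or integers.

final state: t=41/2, x=207/2, v=0 → d = 207/2
a_max = (9/2−0)/(9/2−0) = 1
max v = 9 over t∈[9,23/2] → v_max = 9
check: 9·(9+5/2) = 207/2 ✓

d=207/2 v_max=9 a_max=1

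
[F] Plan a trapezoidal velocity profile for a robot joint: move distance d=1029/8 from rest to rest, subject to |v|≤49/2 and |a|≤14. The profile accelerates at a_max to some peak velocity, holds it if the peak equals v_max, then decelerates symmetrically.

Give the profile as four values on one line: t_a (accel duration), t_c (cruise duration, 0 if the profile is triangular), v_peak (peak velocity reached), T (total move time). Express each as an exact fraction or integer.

t_a=7/4 t_c=7/2 v_peak=49/2 T=7

(v_max)²/a_max = (49/2)²/14 = 343/8
1029/8 ≥ 343/8 ⇒ cruise phase
t_a = (49/2)/14 = 7/4; v_peak = 49/2
d_cruise = 1029/8 − 343/8 = 343/4; t_c = (343/4)/(49/2) = 7/2
T = 2·7/4 + 7/2 = 7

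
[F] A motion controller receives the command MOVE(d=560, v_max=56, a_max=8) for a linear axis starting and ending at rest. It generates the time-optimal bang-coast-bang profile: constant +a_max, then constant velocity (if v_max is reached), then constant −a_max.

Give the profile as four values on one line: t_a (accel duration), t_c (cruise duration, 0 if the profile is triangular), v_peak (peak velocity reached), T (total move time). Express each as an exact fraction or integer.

v_max²/a_max = 56²/8 = 392
560 ≥ 392 ⇒ cruise phase
t_a = 56/8 = 7; v_peak = 56
d_cruise = 560 − 392 = 168; t_c = 168/56 = 3
T = 2·7 + 3 = 17

t_a=7 t_c=3 v_peak=56 T=17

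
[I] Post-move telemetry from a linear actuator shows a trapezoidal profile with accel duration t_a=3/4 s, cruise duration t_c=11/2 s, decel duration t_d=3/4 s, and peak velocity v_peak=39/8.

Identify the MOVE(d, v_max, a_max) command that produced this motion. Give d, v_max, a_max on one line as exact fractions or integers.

a_max = (39/8)/(3/4) = 13/2
d_a = ½·39/8·3/4 = 117/64; d_c = 39/8·11/2 = 429/16
d = 2·117/64 + 429/16 = 975/32
t_c = 11/2 > 0 ⇒ limit active, v_max = 39/8

d=975/32 v_max=39/8 a_max=13/2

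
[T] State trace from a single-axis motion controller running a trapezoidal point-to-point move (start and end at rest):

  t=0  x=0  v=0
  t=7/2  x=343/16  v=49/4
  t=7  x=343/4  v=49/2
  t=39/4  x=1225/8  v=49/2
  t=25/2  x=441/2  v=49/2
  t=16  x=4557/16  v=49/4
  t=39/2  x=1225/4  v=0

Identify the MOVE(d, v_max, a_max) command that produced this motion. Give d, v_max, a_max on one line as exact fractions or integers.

final state: t=39/2, x=1225/4, v=0 → d = 1225/4
a_max = (49/4−0)/(7/2−0) = 7/2
max v = 49/2 over t∈[7,25/2] → v_max = 49/2
check: 49/2·(7+11/2) = 1225/4 ✓

d=1225/4 v_max=49/2 a_max=7/2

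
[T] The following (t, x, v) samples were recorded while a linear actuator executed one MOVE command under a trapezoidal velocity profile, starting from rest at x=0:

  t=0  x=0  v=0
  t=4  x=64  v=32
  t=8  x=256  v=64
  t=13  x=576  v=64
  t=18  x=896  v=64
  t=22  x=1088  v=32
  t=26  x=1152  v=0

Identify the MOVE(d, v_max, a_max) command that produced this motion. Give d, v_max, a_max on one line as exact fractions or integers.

final state: t=26, x=1152, v=0 → d = 1152
a_max = (32−0)/(4−0) = 8
max v = 64 over t∈[8,18] → v_max = 64
check: 64·(8+10) = 1152 ✓

d=1152 v_max=64 a_max=8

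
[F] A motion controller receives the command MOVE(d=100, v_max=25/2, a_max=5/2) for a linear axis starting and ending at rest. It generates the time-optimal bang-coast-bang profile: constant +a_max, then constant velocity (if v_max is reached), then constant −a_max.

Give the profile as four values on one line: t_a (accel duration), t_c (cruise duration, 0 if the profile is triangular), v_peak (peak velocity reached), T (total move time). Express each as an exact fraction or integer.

t_a=5 t_c=3 v_peak=25/2 T=13

v_max²/a_max = (25/2)²/(5/2) = 125/2
100 ≥ 125/2 ⇒ cruise phase
t_a = (25/2)/(5/2) = 5; v_peak = 25/2
d_cruise = 100 − 125/2 = 75/2; t_c = (75/2)/(25/2) = 3
T = 2·5 + 3 = 13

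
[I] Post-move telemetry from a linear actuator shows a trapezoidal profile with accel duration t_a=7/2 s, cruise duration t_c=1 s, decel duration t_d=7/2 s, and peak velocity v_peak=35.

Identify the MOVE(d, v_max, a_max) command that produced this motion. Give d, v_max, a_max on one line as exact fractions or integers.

a_max = 35/(7/2) = 10
d_a = ½·35·7/2 = 245/4; d_c = 35·1 = 35
d = 2·245/4 + 35 = 315/2
t_c = 1 > 0 so v_max = 35

d=315/2 v_max=35 a_max=10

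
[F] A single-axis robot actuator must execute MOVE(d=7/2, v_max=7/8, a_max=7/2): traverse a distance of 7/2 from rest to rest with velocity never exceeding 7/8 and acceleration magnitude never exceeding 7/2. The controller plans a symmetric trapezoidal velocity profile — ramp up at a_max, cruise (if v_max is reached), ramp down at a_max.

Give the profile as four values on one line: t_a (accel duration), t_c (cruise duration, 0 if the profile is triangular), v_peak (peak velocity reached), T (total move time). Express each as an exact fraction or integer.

t_a=1/4 t_c=15/4 v_peak=7/8 T=17/4

(v_max)²/a_max = (7/8)²/(7/2) = 7/32
7/2 ≥ 7/32 → trapezoidal
t_a = (7/8)/(7/2) = 1/4; v_peak = 7/8
d_cruise = 7/2 − 7/32 = 105/32; t_c = (105/32)/(7/8) = 15/4
T = 2·1/4 + 15/4 = 17/4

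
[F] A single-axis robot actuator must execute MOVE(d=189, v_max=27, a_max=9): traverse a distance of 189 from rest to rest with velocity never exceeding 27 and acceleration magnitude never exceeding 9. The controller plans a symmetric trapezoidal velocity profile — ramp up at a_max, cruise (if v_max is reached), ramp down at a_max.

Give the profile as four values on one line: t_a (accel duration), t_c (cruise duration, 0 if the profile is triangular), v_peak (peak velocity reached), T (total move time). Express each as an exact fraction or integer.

(v_max)²/a_max = 27²/9 = 81
189 ≥ 81 so v_max reached
t_a = 27/9 = 3; v_peak = 27
d_cruise = 189 − 81 = 108; t_c = 108/27 = 4
T = 2·3 + 4 = 10

t_a=3 t_c=4 v_peak=27 T=10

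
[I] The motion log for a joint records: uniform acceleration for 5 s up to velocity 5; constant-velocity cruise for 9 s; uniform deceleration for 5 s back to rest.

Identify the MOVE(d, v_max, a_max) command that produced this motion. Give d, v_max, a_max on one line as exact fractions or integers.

a_max = 5/5 = 1
d_a = ½·5·5 = 25/2; d_c = 5·9 = 45
d = 2·25/2 + 45 = 70
t_c = 9 > 0 ⇒ limit active, v_max = 5

d=70 v_max=5 a_max=1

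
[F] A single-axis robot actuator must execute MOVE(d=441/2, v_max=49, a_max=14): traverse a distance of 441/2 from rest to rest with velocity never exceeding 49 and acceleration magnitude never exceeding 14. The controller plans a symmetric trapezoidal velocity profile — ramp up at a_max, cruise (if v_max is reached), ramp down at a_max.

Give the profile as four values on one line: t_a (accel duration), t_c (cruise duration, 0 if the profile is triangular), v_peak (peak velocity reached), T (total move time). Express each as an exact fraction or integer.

t_a=7/2 t_c=1 v_peak=49 T=8

(v_max)²/a_max = 49²/14 = 343/2
441/2 ≥ 343/2 so v_max reached
t_a = 49/14 = 7/2; v_peak = 49
d_cruise = 441/2 − 343/2 = 49; t_c = 49/49 = 1
T = 2·7/2 + 1 = 8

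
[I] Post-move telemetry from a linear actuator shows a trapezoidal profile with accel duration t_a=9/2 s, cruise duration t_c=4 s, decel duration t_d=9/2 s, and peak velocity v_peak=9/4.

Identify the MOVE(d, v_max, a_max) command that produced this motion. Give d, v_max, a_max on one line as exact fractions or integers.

d=153/8 v_max=9/4 a_max=1/2

a_max = (9/4)/(9/2) = 1/2
d_a = ½·9/4·9/2 = 81/16; d_c = 9/4·4 = 9
d = 2·81/16 + 9 = 153/8
t_c = 4 > 0 → v_max = v_peak = 9/4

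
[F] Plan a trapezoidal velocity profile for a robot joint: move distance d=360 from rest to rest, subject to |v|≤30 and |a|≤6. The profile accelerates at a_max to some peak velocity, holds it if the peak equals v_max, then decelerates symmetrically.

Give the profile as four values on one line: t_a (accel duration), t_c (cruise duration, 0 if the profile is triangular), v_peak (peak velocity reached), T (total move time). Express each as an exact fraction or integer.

vₘ²/aₘ = 30²/6 = 150
360 ≥ 150 → trapezoidal
t_a = 30/6 = 5; v_peak = 30
d_cruise = 360 − 150 = 210; t_c = 210/30 = 7
T = 2·5 + 7 = 17

t_a=5 t_c=7 v_peak=30 T=17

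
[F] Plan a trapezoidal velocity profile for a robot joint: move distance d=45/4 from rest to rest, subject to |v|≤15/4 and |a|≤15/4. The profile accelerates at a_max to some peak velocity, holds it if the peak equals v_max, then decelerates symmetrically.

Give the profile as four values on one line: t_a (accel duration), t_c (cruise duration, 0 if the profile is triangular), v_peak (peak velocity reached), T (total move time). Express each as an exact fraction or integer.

t_a=1 t_c=2 v_peak=15/4 T=4

v_max²/a_max = (15/4)²/(15/4) = 15/4
45/4 ≥ 15/4 ⇒ cruise phase
t_a = (15/4)/(15/4) = 1; v_peak = 15/4
d_cruise = 45/4 − 15/4 = 15/2; t_c = (15/2)/(15/4) = 2
T = 2·1 + 2 = 4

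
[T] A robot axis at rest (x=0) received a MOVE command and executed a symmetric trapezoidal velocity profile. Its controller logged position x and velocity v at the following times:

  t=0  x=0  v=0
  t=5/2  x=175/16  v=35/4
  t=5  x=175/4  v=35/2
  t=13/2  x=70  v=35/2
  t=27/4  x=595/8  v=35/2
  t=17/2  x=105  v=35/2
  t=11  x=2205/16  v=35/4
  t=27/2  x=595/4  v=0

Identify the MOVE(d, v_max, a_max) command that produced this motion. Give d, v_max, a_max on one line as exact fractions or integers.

d=595/4 v_max=35/2 a_max=7/2

final state: t=27/2, x=595/4, v=0 → d = 595/4
a_max = (35/4−0)/(5/2−0) = 7/2
max v = 35/2 over t∈[5,17/2] → v_max = 35/2
check: 35/2·(5+7/2) = 595/4 ✓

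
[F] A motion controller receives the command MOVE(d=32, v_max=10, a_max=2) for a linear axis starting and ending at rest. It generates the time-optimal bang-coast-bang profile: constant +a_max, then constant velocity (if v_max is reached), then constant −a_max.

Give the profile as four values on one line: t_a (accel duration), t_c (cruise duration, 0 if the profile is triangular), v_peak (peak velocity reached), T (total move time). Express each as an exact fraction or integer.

t_a=4 t_c=0 v_peak=8 T=8

v_max²/a_max = 10²/2 = 50
32 < 50 so t_c = 0
v_peak = √(32·2) = √64 = 8
t_a = 8/2 = 4; t_c = 0
T = 2·4 = 8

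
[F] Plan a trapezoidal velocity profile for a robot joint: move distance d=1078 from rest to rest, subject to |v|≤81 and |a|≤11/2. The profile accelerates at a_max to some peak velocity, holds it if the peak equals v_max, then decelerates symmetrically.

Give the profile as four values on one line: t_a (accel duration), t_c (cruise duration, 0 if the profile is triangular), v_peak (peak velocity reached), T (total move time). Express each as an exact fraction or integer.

v_max²/a_max = 81²/(11/2) = 13122/11
1078 < 13122/11 so t_c = 0
v_peak = √(1078·11/2) = √5929 = 77
t_a = 77/(11/2) = 14; t_c = 0
T = 2·14 = 28

t_a=14 t_c=0 v_peak=77 T=28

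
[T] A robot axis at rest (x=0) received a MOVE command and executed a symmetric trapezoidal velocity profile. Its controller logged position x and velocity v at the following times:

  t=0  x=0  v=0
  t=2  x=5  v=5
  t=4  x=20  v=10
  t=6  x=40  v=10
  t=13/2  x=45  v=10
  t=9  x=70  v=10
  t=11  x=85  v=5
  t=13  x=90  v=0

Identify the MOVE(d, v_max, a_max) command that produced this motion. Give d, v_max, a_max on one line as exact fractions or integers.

final state: t=13, x=90, v=0 → d = 90
a_max = (5−0)/(2−0) = 5/2
max v = 10 over t∈[4,9] → v_max = 10
check: 10·(4+5) = 90 ✓

d=90 v_max=10 a_max=5/2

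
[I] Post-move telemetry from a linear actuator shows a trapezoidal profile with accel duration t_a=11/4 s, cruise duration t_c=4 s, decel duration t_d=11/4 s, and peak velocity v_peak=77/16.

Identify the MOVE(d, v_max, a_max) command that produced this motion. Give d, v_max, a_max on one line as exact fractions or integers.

d=2079/64 v_max=77/16 a_max=7/4

a_max = (77/16)/(11/4) = 7/4
d_a = ½·77/16·11/4 = 847/128; d_c = 77/16·4 = 77/4
d = 2·847/128 + 77/4 = 2079/64
t_c = 4 > 0 so v_max = 77/16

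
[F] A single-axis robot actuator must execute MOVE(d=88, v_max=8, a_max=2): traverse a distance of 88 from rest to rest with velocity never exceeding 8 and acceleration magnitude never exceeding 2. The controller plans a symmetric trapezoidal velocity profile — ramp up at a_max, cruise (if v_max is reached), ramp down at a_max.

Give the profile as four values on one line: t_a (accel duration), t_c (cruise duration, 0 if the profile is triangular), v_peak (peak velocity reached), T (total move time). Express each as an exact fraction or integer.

(v_max)²/a_max = 8²/2 = 32
88 ≥ 32 → trapezoidal
t_a = 8/2 = 4; v_peak = 8
d_cruise = 88 − 32 = 56; t_c = 56/8 = 7
T = 2·4 + 7 = 15

t_a=4 t_c=7 v_peak=8 T=15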